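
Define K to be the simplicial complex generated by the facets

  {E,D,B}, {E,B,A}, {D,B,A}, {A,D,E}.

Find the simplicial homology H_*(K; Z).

Fix the vertex order A < B < D < E and write every simplex with vertices in increasing order. Then dim K = 2 and the simplices of K are:

  0-simplices (4): A, B, D, E
  1-simplices (6): AB, AD, AE, BD, BE, DE
  2-simplices (4): ABD, ABE, ADE, BDE

Hence C_0 ≅ Z^4, C_1 ≅ Z^6, C_2 ≅ Z^4.

The boundary map ∂_1: C_1 → C_0 sends each edge [p,q] (with p < q) to q − p. For instance
  ∂BE = E − B.
This gives a 4×6 integer matrix of rank 3; reducing to Smith normal form yields diagonal entries (1,1,1).

Boundary ∂_2: C_2 → C_1 maps a triangle to the signed sum of its edges. For instance
  ∂ABD = BD − AD + AB,
  ∂ADE = DE − AE + AD.
This gives a 6×4 integer matrix of rank 3; reducing to Smith normal form yields diagonal entries (1,1,1).

Reading off H_k = ker ∂_k / im ∂_{k+1}:

  H_0: rank C_0 − rank ∂_1 = 4 − 3 = 1, and the invariant factors of ∂_1 are all 1, so H_0 ≅ Z.
  H_1: rank ker ∂_1 − rank ∂_2 = (6 − 3) − 3 = 0, and the invariant factors of ∂_2 are all 1, so H_1 ≅ 0.
  H_2: rank ker ∂_2 − rank ∂_3 = (4 − 3) − 0 = 1, and there is no ∂_3, so H_2 ≅ Z.

H_0 = Z,  H_1 = 0,  H_2 = Z.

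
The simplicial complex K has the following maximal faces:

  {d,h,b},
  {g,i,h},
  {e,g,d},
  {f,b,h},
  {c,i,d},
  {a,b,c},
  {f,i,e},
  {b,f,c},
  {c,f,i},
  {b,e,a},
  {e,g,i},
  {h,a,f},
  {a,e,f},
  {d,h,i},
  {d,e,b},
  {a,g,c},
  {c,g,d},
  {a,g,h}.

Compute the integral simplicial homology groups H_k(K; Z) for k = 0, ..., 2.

Take the total order a < b < c < d < e < f < g < h < i on the vertex set. Then K (dimension 2) consists of the simplices:

  0-simplices (9): a, b, c, d, e, f, g, h, i
  1-simplices (27): ab, ac, ae, af, ag, ah, bc, bd, be, bf, bh, cd, cf, cg, ci, de, dg, dh, di, ef, eg, ei, fh, fi, gh, gi, hi
  2-simplices (18): abc, abe, acg, aef, afh, agh, bcf, bde, bdh, bfh, cdg, cdi, cfi, deg, dhi, efi, egi, ghi

so the chain groups are C_0 ≅ Z^9, C_1 ≅ Z^27, C_2 ≅ Z^18.

∂_1: C_1 → C_0 sends each edge [p,q] (with p < q) to q − p.
The resulting 9×27 matrix has rank 8, and its Smith normal form has invariant factors (1,1,1,1,1,1,1,1).

∂_2: C_2 → C_1 acts by ∂[p,q,r] = [q,r] − [p,r] + [p,q]. For instance
  ∂ghi = hi − gi + gh,
  ∂acg = cg − ag + ac.
As a 27×18 matrix over Z this has rank 18, with invariant factors (1,1,1,1,1,1,1,1,1,1,1,1,1,1,1,1,1,2).

Computing H_k = (kernel of ∂_k) / (image of ∂_{k+1}):

  H_0: rank C_0 − rank ∂_1 = 9 − 8 = 1, and the invariant factors of ∂_1 are all 1, so H_0 ≅ Z.
  H_1: rank ker ∂_1 − rank ∂_2 = (27 − 8) − 18 = 1, and ∂_2 has invariant factor 2 > 1, so H_1 ≅ Z ⊕ Z/2Z.
  H_2: rank ker ∂_2 − rank ∂_3 = (18 − 18) − 0 = 0, and there is no ∂_3, so H_2 ≅ 0.

H_0 ≅ Z,  H_1 ≅ Z ⊕ Z/2Z,  H_2 = 0.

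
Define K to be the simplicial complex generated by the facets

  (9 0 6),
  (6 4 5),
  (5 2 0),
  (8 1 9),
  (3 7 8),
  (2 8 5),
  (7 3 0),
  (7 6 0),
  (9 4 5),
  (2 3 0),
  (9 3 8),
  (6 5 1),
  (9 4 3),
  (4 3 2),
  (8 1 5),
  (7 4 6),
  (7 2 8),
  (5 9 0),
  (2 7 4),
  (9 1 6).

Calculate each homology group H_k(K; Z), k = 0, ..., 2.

H_0 = Z,  H_1 = Z × Z/2,  H_2 = 0.

K has 10 vertices, 30 edges, 20 triangles.
rank ∂_0 = 0, rank ∂_1 = 9 ⇒ b_0 = 10 − 0 − 9 = 1; all invariant factors of ∂_1 are 1 so no torsion. So H_0 ≅ Z.
rank ∂_1 = 9, rank ∂_2 = 20 ⇒ b_1 = 30 − 9 − 20 = 1; ∂_2 has invariant factor(s) [2] giving torsion. So H_1 ≅ Z × Z/2.
rank ∂_2 = 20, rank ∂_3 = 0 ⇒ b_2 = 20 − 20 − 0 = 0. So H_2 ≅ 0.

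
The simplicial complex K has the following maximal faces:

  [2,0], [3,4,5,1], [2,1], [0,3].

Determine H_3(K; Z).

H_3 = 0.

Order the vertices as 0 < 1 < 2 < 3 < 4 < 5. Listing each simplex with vertices in this order, K has dimension 3 with simplices:

  0-simplices (6): [0], [1], [2], [3], [4], [5]
  1-simplices (9): [0,2], [0,3], [1,2], [1,3], [1,4], [1,5], [3,4], [3,5], [4,5]
  2-simplices (4): [1,3,4], [1,3,5], [1,4,5], [3,4,5]
  3-simplices (1): [1,3,4,5]

giving chain groups C_0 ≅ Z^6, C_1 ≅ Z^9, C_2 ≅ Z^4, C_3 ≅ Z^1.

The boundary map ∂_1: C_1 → C_0 is given by ∂[p,q] = [q] − [p].
The 6×9 boundary matrix has rank 5 and Smith normal form diag(1,1,1,1,1).

∂_2: C_2 → C_1 sends each 2-simplex [p,q,r] to [q,r] − [p,r] + [p,q]. For instance
  ∂[3,4,5] = [4,5] − [3,5] + [3,4],
  ∂[1,3,4] = [3,4] − [1,4] + [1,3].
The resulting 9×4 matrix has rank 3, and its Smith normal form has invariant factors (1,1,1).

Boundary ∂_3: C_3 → C_2 sends each 3-simplex σ to the alternating sum Σ_i (−1)^i (σ with its i-th vertex removed). For instance
  ∂[1,3,4,5] = [3,4,5] − [1,4,5] + [1,3,5] − [1,3,4].
The resulting 4×1 matrix has rank 1, and its Smith normal form has invariant factors (1).

From H_k ≅ ker(∂_k) / im(∂_{k+1}) we obtain:

  H_3: rank ker ∂_3 − rank ∂_4 = (1 − 1) − 0 = 0, and there is no ∂_4, so H_3 ≅ 0.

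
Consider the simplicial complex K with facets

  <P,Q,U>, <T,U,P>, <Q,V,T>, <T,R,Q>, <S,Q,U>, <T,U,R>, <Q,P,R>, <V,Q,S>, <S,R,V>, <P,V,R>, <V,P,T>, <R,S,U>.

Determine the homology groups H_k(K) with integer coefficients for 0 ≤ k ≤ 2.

We work with the vertex ordering P < Q < R < S < T < U < V. The simplices of K, each written with vertices in increasing order, are:

  0-simplices (7): P, Q, R, S, T, U, V
  1-simplices (18): PQ, PR, PT, PU, PV, QR, QS, QT, QU, QV, RS, RT, RU, RV, SU, SV, TU, TV
  2-simplices (12): PQR, PQU, PRV, PTU, PTV, QRT, QSU, QSV, QTV, RSU, RSV, RTU

Hence C_0 ≅ Z^7, C_1 ≅ Z^18, C_2 ≅ Z^12.

The boundary map ∂_1: C_1 → C_0 is given by ∂[p,q] = [q] − [p]. For instance
  ∂QU = U − Q.
This gives a 7×18 integer matrix of rank 6; reducing to Smith normal form yields diagonal entries (1,1,1,1,1,1).

∂_2: C_2 → C_1 sends each 2-simplex [p,q,r] to [q,r] − [p,r] + [p,q]. For instance
  ∂RTU = TU − RU + RT,
  ∂QRT = RT − QT + QR.
The resulting 18×12 matrix has rank 12, and its Smith normal form has invariant factors (1,1,1,1,1,1,1,1,1,1,1,2).

Now H_k = ker ∂_k / im ∂_{k+1}, so:

  H_0: rank C_0 − rank ∂_1 = 7 − 6 = 1, and the invariant factors of ∂_1 are all 1, so H_0 = Z.
  H_1: rank ker ∂_1 − rank ∂_2 = (18 − 6) − 12 = 0, and ∂_2 has invariant factor 2 > 1, so H_1 = Z_2.
  H_2: rank ker ∂_2 − rank ∂_3 = (12 − 12) − 0 = 0, and there is no ∂_3, so H_2 = 0.

As a check, the Euler characteristic is 7 − 18 + 12 = 1, which agrees with 1 − 0 + 0 = 1.

H_0 = Z,  H_1 = Z_2,  H_2 = 0.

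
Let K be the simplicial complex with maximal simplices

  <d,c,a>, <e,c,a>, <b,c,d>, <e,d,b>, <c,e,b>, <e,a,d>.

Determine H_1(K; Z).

H_1 = 0.

Fix the vertex order a < b < c < d < e and write every simplex with vertices in increasing order. Then dim K = 2 and the simplices of K are:

  0-simplices (5): a, b, c, d, e
  1-simplices (9): ac, ad, ae, bc, bd, be, cd, ce, de
  2-simplices (6): acd, ace, ade, bcd, bce, bde

giving chain groups C_0 ≅ Z^5, C_1 ≅ Z^9, C_2 ≅ Z^6.

Boundary ∂_1: C_1 → C_0 maps an edge to its endpoints' difference, ∂[p,q] = q − p. For instance
  ∂bd = d − b.
The 5×9 boundary matrix has rank 4 and Smith normal form diag(1,1,1,1).

The boundary map ∂_2: C_2 → C_1 maps a triangle to the signed sum of its edges. For instance
  ∂acd = cd − ad + ac,
  ∂ace = ce − ae + ac.
The resulting 9×6 matrix has rank 5, and its Smith normal form has invariant factors (1,1,1,1,1).

From H_k ≅ ker(∂_k) / im(∂_{k+1}) we obtain:

  H_1: rank ker ∂_1 − rank ∂_2 = (9 − 4) − 5 = 0, and the invariant factors of ∂_2 are all 1, so H_1 = 0.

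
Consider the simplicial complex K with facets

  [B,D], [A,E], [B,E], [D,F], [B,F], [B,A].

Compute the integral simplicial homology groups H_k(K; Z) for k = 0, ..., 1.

H_0 ≅ Z,  H_1 ≅ Z^2.

Order the vertices as A < B < D < E < F. Listing each simplex with vertices in this order, K has dimension 1 with simplices:

  0-simplices (5): A, B, D, E, F
  1-simplices (6): AB, AE, BD, BE, BF, DF

giving chain groups C_0 ≅ Z^5, C_1 ≅ Z^6.

The boundary map ∂_1: C_1 → C_0 maps an edge to its endpoints' difference, ∂[p,q] = q − p. For instance
  ∂DF = F − D.
The 5×6 boundary matrix has rank 4 and Smith normal form diag(1,1,1,1).

Reading off H_k = ker ∂_k / im ∂_{k+1}:

  H_0: rank C_0 − rank ∂_1 = 5 − 4 = 1, and the invariant factors of ∂_1 are all 1, so H_0 ≅ Z.
  H_1: rank ker ∂_1 − rank ∂_2 = (6 − 4) − 0 = 2, and there is no ∂_2, so H_1 ≅ Z^2.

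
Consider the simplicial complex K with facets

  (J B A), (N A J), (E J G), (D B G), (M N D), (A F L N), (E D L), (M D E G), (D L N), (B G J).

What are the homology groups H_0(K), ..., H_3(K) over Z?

H_0 = Z,  H_1 = Z,  H_2 = 0,  H_3 = 0.

We work with the vertex ordering A < B < D < E < F < G < J < L < M < N. The simplices of K, each written with vertices in increasing order, are:

  0-simplices (10): A, B, D, E, F, G, J, L, M, N
  1-simplices (24): AB, AF, AJ, AL, AN, BD, BG, BJ, DE, DG, DL, DM, DN, EG, EJ, EL, EM, FL, FN, GJ, GM, JN, LN, MN
  2-simplices (16): ABJ, AFL, AFN, AJN, ALN, BDG, BGJ, DEG, DEL, DEM, DGM, DLN, DMN, EGJ, EGM, FLN
  3-simplices (2): AFLN, DEGM

giving chain groups C_0 ≅ Z^10, C_1 ≅ Z^24, C_2 ≅ Z^16, C_3 ≅ Z^2.

Boundary ∂_1: C_1 → C_0 maps an edge to its endpoints' difference, ∂[p,q] = q − p. For instance
  ∂AN = N − A.
As a 10×24 matrix over Z this has rank 9, with invariant factors (1,1,1,1,1,1,1,1,1).

The boundary map ∂_2: C_2 → C_1 maps a triangle to the signed sum of its edges. For instance
  ∂DLN = LN − DN + DL,
  ∂AFN = FN − AN + AF.
The resulting 24×16 matrix has rank 14, and its Smith normal form has invariant factors (1,1,1,1,1,1,1,1,1,1,1,1,1,1).

The boundary map ∂_3: C_3 → C_2 sends each 3-simplex σ to the alternating sum Σ_i (−1)^i (σ with its i-th vertex removed). For instance
  ∂AFLN = FLN − ALN + AFN − AFL,
  ∂DEGM = EGM − DGM + DEM − DEG.
The 16×2 boundary matrix has rank 2 and Smith normal form diag(1,1).

Reading off H_k = ker ∂_k / im ∂_{k+1}:

  H_0: rank C_0 − rank ∂_1 = 10 − 9 = 1, and the invariant factors of ∂_1 are all 1, so H_0 = Z.
  H_1: rank ker ∂_1 − rank ∂_2 = (24 − 9) − 14 = 1, and the invariant factors of ∂_2 are all 1, so H_1 = Z.
  H_2: rank ker ∂_2 − rank ∂_3 = (16 − 14) − 2 = 0, and the invariant factors of ∂_3 are all 1, so H_2 = 0.
  H_3: rank ker ∂_3 − rank ∂_4 = (2 − 2) − 0 = 0, and there is no ∂_4, so H_3 = 0.

As a check, the Euler characteristic is 10 − 24 + 16 − 2 = 0, which agrees with 1 − 1 + 0 − 0 = 0.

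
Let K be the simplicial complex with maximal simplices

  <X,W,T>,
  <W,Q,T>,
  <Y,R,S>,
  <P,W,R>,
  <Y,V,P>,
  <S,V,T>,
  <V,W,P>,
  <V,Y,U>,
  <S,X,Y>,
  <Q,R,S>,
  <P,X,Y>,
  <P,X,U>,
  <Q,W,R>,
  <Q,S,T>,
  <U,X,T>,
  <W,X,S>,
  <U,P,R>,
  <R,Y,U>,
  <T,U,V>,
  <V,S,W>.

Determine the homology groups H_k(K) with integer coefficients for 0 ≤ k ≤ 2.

H_0 = Z,  H_1 = Z ⊕ Z/2,  H_2 = 0.

Order the vertices as P < Q < R < S < T < U < V < W < X < Y. Listing each simplex with vertices in this order, K has dimension 2 with simplices:

  0-simplices (10): P, Q, R, S, T, U, V, W, X, Y
  1-simplices (30): PR, PU, PV, PW, PX, PY, QR, QS, QT, QW, RS, RU, RW, RY, ST, SV, SW, SX, SY, TU, TV, TW, TX, UV, UX, UY, VW, VY, WX, XY
  2-simplices (20): PRU, PRW, PUX, PVW, PVY, PXY, QRS, QRW, QST, QTW, RSY, RUY, STV, SVW, SWX, SXY, TUV, TUX, TWX, UVY

giving chain groups C_0 ≅ Z^10, C_1 ≅ Z^30, C_2 ≅ Z^20.

The boundary map ∂_1: C_1 → C_0 is given by ∂[p,q] = [q] − [p]. For instance
  ∂PR = R − P.
This gives a 10×30 integer matrix of rank 9; reducing to Smith normal form yields diagonal entries (1,1,1,1,1,1,1,1,1).

Boundary ∂_2: C_2 → C_1 maps a triangle to the signed sum of its edges. For instance
  ∂PVY = VY − PY + PV,
  ∂TUV = UV − TV + TU.
The resulting 30×20 matrix has rank 20, and its Smith normal form has invariant factors (1,1,1,1,1,1,1,1,1,1,1,1,1,1,1,1,1,1,1,2).

Reading off H_k = ker ∂_k / im ∂_{k+1}:

  H_0: rank C_0 − rank ∂_1 = 10 − 9 = 1, and the invariant factors of ∂_1 are all 1, so H_0 ≅ Z.
  H_1: rank ker ∂_1 − rank ∂_2 = (30 − 9) − 20 = 1, and ∂_2 has invariant factor 2 > 1, so H_1 ≅ Z ⊕ Z/2.
  H_2: rank ker ∂_2 − rank ∂_3 = (20 − 20) − 0 = 0, and there is no ∂_3, so H_2 ≅ 0.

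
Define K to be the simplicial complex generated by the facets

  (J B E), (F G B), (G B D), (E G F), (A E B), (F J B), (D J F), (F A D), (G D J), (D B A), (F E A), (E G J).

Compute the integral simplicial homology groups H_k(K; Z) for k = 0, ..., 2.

K has 7 vertices, 18 edges, 12 triangles.
rank ∂_0 = 0, rank ∂_1 = 6 ⇒ b_0 = 7 − 0 − 6 = 1; all invariant factors of ∂_1 are 1 so no torsion. So H_0 ≅ Z.
rank ∂_1 = 6, rank ∂_2 = 12 ⇒ b_1 = 18 − 6 − 12 = 0; ∂_2 has invariant factor(s) [2] giving torsion. So H_1 ≅ Z/2.
rank ∂_2 = 12, rank ∂_3 = 0 ⇒ b_2 = 12 − 12 − 0 = 0. So H_2 ≅ 0.

H_0 ≅ Z,  H_1 ≅ Z/2,  H_2 = 0.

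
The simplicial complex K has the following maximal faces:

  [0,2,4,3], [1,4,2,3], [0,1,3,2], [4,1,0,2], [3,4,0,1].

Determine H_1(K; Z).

Fix the vertex order 0 < 1 < 2 < 3 < 4 and write every simplex with vertices in increasing order. Then dim K = 3 and the simplices of K are:

  0-simplices (5): [0], [1], [2], [3], [4]
  1-simplices (10): [0,1], [0,2], [0,3], [0,4], [1,2], [1,3], [1,4], [2,3], [2,4], [3,4]
  2-simplices (10): [0,1,2], [0,1,3], [0,1,4], [0,2,3], [0,2,4], [0,3,4], [1,2,3], [1,2,4], [1,3,4], [2,3,4]
  3-simplices (5): [0,1,2,3], [0,1,2,4], [0,1,3,4], [0,2,3,4], [1,2,3,4]

Hence C_0 ≅ Z^5, C_1 ≅ Z^10, C_2 ≅ Z^10, C_3 ≅ Z^5.

Boundary ∂_1: C_1 → C_0 sends each edge [p,q] (with p < q) to q − p. For instance
  ∂[3,4] = [4] − [3].
The 5×10 boundary matrix has rank 4 and Smith normal form diag(1,1,1,1).

Boundary ∂_2: C_2 → C_1 sends each 2-simplex [p,q,r] to [q,r] − [p,r] + [p,q]. For instance
  ∂[1,2,3] = [2,3] − [1,3] + [1,2],
  ∂[0,1,2] = [1,2] − [0,2] + [0,1].
The resulting 10×10 matrix has rank 6, and its Smith normal form has invariant factors (1,1,1,1,1,1).

∂_3: C_3 → C_2 sends each 3-simplex σ to the alternating sum Σ_i (−1)^i (σ with its i-th vertex removed). For instance
  ∂[0,2,3,4] = [2,3,4] − [0,3,4] + [0,2,4] − [0,2,3],
  ∂[0,1,3,4] = [1,3,4] − [0,3,4] + [0,1,4] − [0,1,3].
This gives a 10×5 integer matrix of rank 4; reducing to Smith normal form yields diagonal entries (1,1,1,1).

Now H_k = ker ∂_k / im ∂_{k+1}, so:

  H_1: rank ker ∂_1 − rank ∂_2 = (10 − 4) − 6 = 0, and the invariant factors of ∂_2 are all 1, so H_1 ≅ 0.

H_1 = 0.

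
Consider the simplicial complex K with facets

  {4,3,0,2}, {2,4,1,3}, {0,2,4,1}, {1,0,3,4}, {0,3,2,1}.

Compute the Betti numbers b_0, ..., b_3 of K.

K has 5 vertices, 10 edges, 10 triangles, 5 3-simplices.
rank ∂_0 = 0, rank ∂_1 = 4 ⇒ b_0 = 5 − 0 − 4 = 1; all invariant factors of ∂_1 are 1 so no torsion. So H_0 = Z.
rank ∂_1 = 4, rank ∂_2 = 6 ⇒ b_1 = 10 − 4 − 6 = 0; all invariant factors of ∂_2 are 1 so no torsion. So H_1 = 0.
rank ∂_2 = 6, rank ∂_3 = 4 ⇒ b_2 = 10 − 6 − 4 = 0; all invariant factors of ∂_3 are 1 so no torsion. So H_2 = 0.
rank ∂_3 = 4, rank ∂_4 = 0 ⇒ b_3 = 5 − 4 − 0 = 1. So H_3 = Z.

b_0 = 1, b_1 = 0, b_2 = 0, b_3 = 1.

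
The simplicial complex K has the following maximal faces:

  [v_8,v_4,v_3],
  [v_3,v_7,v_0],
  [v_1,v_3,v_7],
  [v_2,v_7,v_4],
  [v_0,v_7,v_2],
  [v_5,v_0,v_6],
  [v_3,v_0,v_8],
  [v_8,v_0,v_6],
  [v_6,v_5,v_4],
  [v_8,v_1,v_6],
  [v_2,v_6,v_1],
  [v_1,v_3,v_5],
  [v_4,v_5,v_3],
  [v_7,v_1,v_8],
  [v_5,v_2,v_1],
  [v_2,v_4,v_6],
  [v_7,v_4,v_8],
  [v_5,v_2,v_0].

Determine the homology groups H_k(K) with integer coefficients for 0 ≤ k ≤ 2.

Fix the vertex order v_0 < v_1 < v_2 < v_3 < v_4 < v_5 < v_6 < v_7 < v_8 and write every simplex with vertices in increasing order. Then dim K = 2 and the simplices of K are:

  0-simplices (9): [v_0], [v_1], [v_2], [v_3], [v_4], [v_5], [v_6], [v_7], [v_8]
  1-simplices (27): (27 of them)
  2-simplices (18): (18 of them)

Hence C_0 ≅ Z^9, C_1 ≅ Z^27, C_2 ≅ Z^18.

∂_1: C_1 → C_0 is given by ∂[p,q] = [q] − [p]. For instance
  ∂[v_3,v_7] = [v_7] − [v_3].
This gives a 9×27 integer matrix of rank 8; reducing to Smith normal form yields diagonal entries (1,1,1,1,1,1,1,1).

The boundary map ∂_2: C_2 → C_1 maps a triangle to the signed sum of its edges. For instance
  ∂[v_0,v_2,v_7] = [v_2,v_7] − [v_0,v_7] + [v_0,v_2],
  ∂[v_1,v_2,v_6] = [v_2,v_6] − [v_1,v_6] + [v_1,v_2].
The resulting 27×18 matrix has rank 18, and its Smith normal form has invariant factors (1,1,1,1,1,1,1,1,1,1,1,1,1,1,1,1,1,2).

Reading off H_k = ker ∂_k / im ∂_{k+1}:

  H_0: rank C_0 − rank ∂_1 = 9 − 8 = 1, and the invariant factors of ∂_1 are all 1, so H_0 ≅ Z.
  H_1: rank ker ∂_1 − rank ∂_2 = (27 − 8) − 18 = 1, and ∂_2 has invariant factor 2 > 1, so H_1 ≅ Z ⊕ Z/2.
  H_2: rank ker ∂_2 − rank ∂_3 = (18 − 18) − 0 = 0, and there is no ∂_3, so H_2 ≅ 0.

H_0 = Z,  H_1 = Z ⊕ Z/2,  H_2 = 0.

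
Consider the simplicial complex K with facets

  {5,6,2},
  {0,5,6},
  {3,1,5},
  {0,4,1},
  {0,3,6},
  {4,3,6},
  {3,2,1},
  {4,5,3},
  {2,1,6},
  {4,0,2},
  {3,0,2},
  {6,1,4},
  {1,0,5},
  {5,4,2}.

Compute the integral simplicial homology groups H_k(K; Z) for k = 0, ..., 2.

Order the vertices as 0 < 1 < 2 < 3 < 4 < 5 < 6. Listing each simplex with vertices in this order, K has dimension 2 with simplices:

  0-simplices (7): [0], [1], [2], [3], [4], [5], [6]
  1-simplices (21): [0,1], [0,2], [0,3], [0,4], [0,5], [0,6], [1,2], [1,3], [1,4], [1,5], [1,6], [2,3], [2,4], [2,5], [2,6], [3,4], [3,5], [3,6], [4,5], [4,6], [5,6]
  2-simplices (14): [0,1,4], [0,1,5], [0,2,3], [0,2,4], [0,3,6], [0,5,6], [1,2,3], [1,2,6], [1,3,5], [1,4,6], [2,4,5], [2,5,6], [3,4,5], [3,4,6]

so the chain groups are C_0 ≅ Z^7, C_1 ≅ Z^21, C_2 ≅ Z^14.

The boundary map ∂_1: C_1 → C_0 sends each edge [p,q] (with p < q) to q − p. For instance
  ∂[0,3] = [3] − [0].
As a 7×21 matrix over Z this has rank 6, with invariant factors (1,1,1,1,1,1).

Boundary ∂_2: C_2 → C_1 sends each 2-simplex [p,q,r] to [q,r] − [p,r] + [p,q]. For instance
  ∂[0,3,6] = [3,6] − [0,6] + [0,3],
  ∂[3,4,5] = [4,5] − [3,5] + [3,4].
The 21×14 boundary matrix has rank 13 and Smith normal form diag(1,1,1,1,1,1,1,1,1,1,1,1,1).

Computing H_k = (kernel of ∂_k) / (image of ∂_{k+1}):

  H_0: rank C_0 − rank ∂_1 = 7 − 6 = 1, and the invariant factors of ∂_1 are all 1, so H_0 = Z.
  H_1: rank ker ∂_1 − rank ∂_2 = (21 − 6) − 13 = 2, and the invariant factors of ∂_2 are all 1, so H_1 = Z^2.
  H_2: rank ker ∂_2 − rank ∂_3 = (14 − 13) − 0 = 1, and there is no ∂_3, so H_2 = Z.

As a check, the Euler characteristic is 7 − 21 + 14 = 0, which agrees with 1 − 2 + 1 = 0.

H_0 = Z,  H_1 = Z^2,  H_2 = Z.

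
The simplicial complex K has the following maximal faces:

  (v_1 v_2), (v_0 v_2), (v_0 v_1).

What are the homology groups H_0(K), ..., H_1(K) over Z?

Order the vertices as v_0 < v_1 < v_2. Listing each simplex with vertices in this order, K has dimension 1 with simplices:

  0-simplices (3): [v_0], [v_1], [v_2]
  1-simplices (3): [v_0,v_1], [v_0,v_2], [v_1,v_2]

giving chain groups C_0 ≅ Z^3, C_1 ≅ Z^3.

∂_1: C_1 → C_0 sends each edge [p,q] (with p < q) to q − p.
This gives a 3×3 integer matrix of rank 2; reducing to Smith normal form yields diagonal entries (1,1).

Now H_k = ker ∂_k / im ∂_{k+1}, so:

  H_0: rank C_0 − rank ∂_1 = 3 − 2 = 1, and the invariant factors of ∂_1 are all 1, so H_0 ≅ Z.
  H_1: rank ker ∂_1 − rank ∂_2 = (3 − 2) − 0 = 1, and there is no ∂_2, so H_1 ≅ Z.

H_0 ≅ Z,  H_1 ≅ Z.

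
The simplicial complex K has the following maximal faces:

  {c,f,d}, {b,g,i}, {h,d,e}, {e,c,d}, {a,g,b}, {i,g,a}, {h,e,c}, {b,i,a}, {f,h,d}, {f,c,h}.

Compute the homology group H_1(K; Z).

We work with the vertex ordering a < b < c < d < e < f < g < h < i. The simplices of K, each written with vertices in increasing order, are:

  0-simplices (9): a, b, c, d, e, f, g, h, i
  1-simplices (15): ab, ag, ai, bg, bi, cd, ce, cf, ch, de, df, dh, eh, fh, gi
  2-simplices (10): abg, abi, agi, bgi, cde, cdf, ceh, cfh, deh, dfh

Hence C_0 ≅ Z^9, C_1 ≅ Z^15, C_2 ≅ Z^10.

∂_1: C_1 → C_0 is given by ∂[p,q] = [q] − [p].
As a 9×15 matrix over Z this has rank 7, with invariant factors (1,1,1,1,1,1,1).

∂_2: C_2 → C_1 acts by ∂[p,q,r] = [q,r] − [p,r] + [p,q]. For instance
  ∂abg = bg − ag + ab,
  ∂ceh = eh − ch + ce.
The resulting 15×10 matrix has rank 8, and its Smith normal form has invariant factors (1,1,1,1,1,1,1,1).

Computing H_k = (kernel of ∂_k) / (image of ∂_{k+1}):

  H_1: rank ker ∂_1 − rank ∂_2 = (15 − 7) − 8 = 0, and the invariant factors of ∂_2 are all 1, so H_1 ≅ 0.

H_1 = 0.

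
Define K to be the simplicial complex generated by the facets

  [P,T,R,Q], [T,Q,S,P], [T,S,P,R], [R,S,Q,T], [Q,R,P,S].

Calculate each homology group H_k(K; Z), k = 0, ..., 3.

K has 5 vertices, 10 edges, 10 triangles, 5 3-simplices.
rank ∂_0 = 0, rank ∂_1 = 4 ⇒ b_0 = 5 − 0 − 4 = 1; all invariant factors of ∂_1 are 1 so no torsion. So H_0 = Z.
rank ∂_1 = 4, rank ∂_2 = 6 ⇒ b_1 = 10 − 4 − 6 = 0; all invariant factors of ∂_2 are 1 so no torsion. So H_1 = 0.
rank ∂_2 = 6, rank ∂_3 = 4 ⇒ b_2 = 10 − 6 − 4 = 0; all invariant factors of ∂_3 are 1 so no torsion. So H_2 = 0.
rank ∂_3 = 4, rank ∂_4 = 0 ⇒ b_3 = 5 − 4 − 0 = 1. So H_3 = Z.

H_0 ≅ Z,  H_1 = 0,  H_2 = 0,  H_3 ≅ Z.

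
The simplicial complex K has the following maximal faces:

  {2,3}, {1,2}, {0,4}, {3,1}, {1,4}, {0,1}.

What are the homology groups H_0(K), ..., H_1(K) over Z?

H_0 = Z,  H_1 = Z^2.

Order the vertices as 0 < 1 < 2 < 3 < 4. Listing each simplex with vertices in this order, K has dimension 1 with simplices:

  0-simplices (5): [0], [1], [2], [3], [4]
  1-simplices (6): [0,1], [0,4], [1,2], [1,3], [1,4], [2,3]

Hence C_0 ≅ Z^5, C_1 ≅ Z^6.

∂_1: C_1 → C_0 is given by ∂[p,q] = [q] − [p]. For instance
  ∂[1,4] = [4] − [1].
As a 5×6 matrix over Z this has rank 4, with invariant factors (1,1,1,1).

Reading off H_k = ker ∂_k / im ∂_{k+1}:

  H_0: rank C_0 − rank ∂_1 = 5 − 4 = 1, and the invariant factors of ∂_1 are all 1, so H_0 = Z.
  H_1: rank ker ∂_1 − rank ∂_2 = (6 − 4) − 0 = 2, and there is no ∂_2, so H_1 = Z^2.

As a check, the Euler characteristic is 5 − 6 = -1, which agrees with 1 − 2 = -1.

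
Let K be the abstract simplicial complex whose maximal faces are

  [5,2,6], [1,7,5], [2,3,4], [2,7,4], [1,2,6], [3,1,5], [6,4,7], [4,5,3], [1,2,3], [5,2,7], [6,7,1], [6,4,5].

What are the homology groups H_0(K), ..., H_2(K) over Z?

H_0 ≅ Z,  H_1 ≅ Z/2Z,  H_2 = 0.

Take the total order 1 < 2 < 3 < 4 < 5 < 6 < 7 on the vertex set. Then K (dimension 2) consists of the simplices:

  0-simplices (7): [1], [2], [3], [4], [5], [6], [7]
  1-simplices (18): [1,2], [1,3], [1,5], [1,6], [1,7], [2,3], [2,4], [2,5], [2,6], [2,7], [3,4], [3,5], [4,5], [4,6], [4,7], [5,6], [5,7], [6,7]
  2-simplices (12): [1,2,3], [1,2,6], [1,3,5], [1,5,7], [1,6,7], [2,3,4], [2,4,7], [2,5,6], [2,5,7], [3,4,5], [4,5,6], [4,6,7]

giving chain groups C_0 ≅ Z^7, C_1 ≅ Z^18, C_2 ≅ Z^12.

The boundary map ∂_1: C_1 → C_0 maps an edge to its endpoints' difference, ∂[p,q] = q − p. For instance
  ∂[3,5] = [5] − [3].
The 7×18 boundary matrix has rank 6 and Smith normal form diag(1,1,1,1,1,1).

Boundary ∂_2: C_2 → C_1 maps a triangle to the signed sum of its edges. For instance
  ∂[4,6,7] = [6,7] − [4,7] + [4,6],
  ∂[2,5,6] = [5,6] − [2,6] + [2,5].
The 18×12 boundary matrix has rank 12 and Smith normal form diag(1,1,1,1,1,1,1,1,1,1,1,2).

From H_k ≅ ker(∂_k) / im(∂_{k+1}) we obtain:

  H_0: rank C_0 − rank ∂_1 = 7 − 6 = 1, and the invariant factors of ∂_1 are all 1, so H_0 = Z.
  H_1: rank ker ∂_1 − rank ∂_2 = (18 − 6) − 12 = 0, and ∂_2 has invariant factor 2 > 1, so H_1 = Z/2Z.
  H_2: rank ker ∂_2 − rank ∂_3 = (12 − 12) − 0 = 0, and there is no ∂_3, so H_2 = 0.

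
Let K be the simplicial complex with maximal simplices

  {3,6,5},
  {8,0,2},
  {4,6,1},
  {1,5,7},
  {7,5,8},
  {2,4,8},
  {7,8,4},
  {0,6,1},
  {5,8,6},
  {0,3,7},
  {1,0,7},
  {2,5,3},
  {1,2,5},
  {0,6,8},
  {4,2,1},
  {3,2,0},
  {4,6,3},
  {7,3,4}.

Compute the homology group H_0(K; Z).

Order the vertices as 0 < 1 < 2 < 3 < 4 < 5 < 6 < 7 < 8. Listing each simplex with vertices in this order, K has dimension 2 with simplices:

  0-simplices (9): [0], [1], [2], [3], [4], [5], [6], [7], [8]
  1-simplices (27): (27 of them)
  2-simplices (18): [0,1,6], [0,1,7], [0,2,3], [0,2,8], [0,3,7], [0,6,8], [1,2,4], [1,2,5], [1,4,6], [1,5,7], [2,3,5], [2,4,8], [3,4,6], [3,4,7], [3,5,6], [4,7,8], [5,6,8], [5,7,8]

Hence C_0 ≅ Z^9, C_1 ≅ Z^27, C_2 ≅ Z^18.

Boundary ∂_1: C_1 → C_0 maps an edge to its endpoints' difference, ∂[p,q] = q − p. For instance
  ∂[3,5] = [5] − [3].
As a 9×27 matrix over Z this has rank 8, with invariant factors (1,1,1,1,1,1,1,1).

∂_2: C_2 → C_1 sends each 2-simplex [p,q,r] to [q,r] − [p,r] + [p,q]. For instance
  ∂[3,4,6] = [4,6] − [3,6] + [3,4],
  ∂[0,6,8] = [6,8] − [0,8] + [0,6].
The resulting 27×18 matrix has rank 17, and its Smith normal form has invariant factors (1,1,1,1,1,1,1,1,1,1,1,1,1,1,1,1,1).

Computing H_k = (kernel of ∂_k) / (image of ∂_{k+1}):

  H_0: rank C_0 − rank ∂_1 = 9 − 8 = 1, and the invariant factors of ∂_1 are all 1, so H_0 ≅ Z.

(K is a triangulation of the torus T^2.)

H_0 = Z.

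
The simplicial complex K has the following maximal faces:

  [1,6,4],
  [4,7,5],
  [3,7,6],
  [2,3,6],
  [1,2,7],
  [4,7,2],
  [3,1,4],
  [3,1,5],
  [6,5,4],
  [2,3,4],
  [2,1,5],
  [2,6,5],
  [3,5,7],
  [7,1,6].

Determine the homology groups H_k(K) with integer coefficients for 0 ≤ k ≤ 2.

H_0 ≅ Z,  H_1 ≅ Z^2,  H_2 ≅ Z.

Fix the vertex order 1 < 2 < 3 < 4 < 5 < 6 < 7 and write every simplex with vertices in increasing order. Then dim K = 2 and the simplices of K are:

  0-simplices (7): [1], [2], [3], [4], [5], [6], [7]
  1-simplices (21): [1,2], [1,3], [1,4], [1,5], [1,6], [1,7], [2,3], [2,4], [2,5], [2,6], [2,7], [3,4], [3,5], [3,6], [3,7], [4,5], [4,6], [4,7], [5,6], [5,7], [6,7]
  2-simplices (14): [1,2,5], [1,2,7], [1,3,4], [1,3,5], [1,4,6], [1,6,7], [2,3,4], [2,3,6], [2,4,7], [2,5,6], [3,5,7], [3,6,7], [4,5,6], [4,5,7]

so the chain groups are C_0 ≅ Z^7, C_1 ≅ Z^21, C_2 ≅ Z^14.

The boundary map ∂_1: C_1 → C_0 is given by ∂[p,q] = [q] − [p].
This gives a 7×21 integer matrix of rank 6; reducing to Smith normal form yields diagonal entries (1,1,1,1,1,1).

The boundary map ∂_2: C_2 → C_1 sends each 2-simplex [p,q,r] to [q,r] − [p,r] + [p,q]. For instance
  ∂[1,2,5] = [2,5] − [1,5] + [1,2],
  ∂[2,5,6] = [5,6] − [2,6] + [2,5].
As a 21×14 matrix over Z this has rank 13, with invariant factors (1,1,1,1,1,1,1,1,1,1,1,1,1).

From H_k ≅ ker(∂_k) / im(∂_{k+1}) we obtain:

  H_0: rank C_0 − rank ∂_1 = 7 − 6 = 1, and the invariant factors of ∂_1 are all 1, so H_0 = Z.
  H_1: rank ker ∂_1 − rank ∂_2 = (21 − 6) − 13 = 2, and the invariant factors of ∂_2 are all 1, so H_1 = Z^2.
  H_2: rank ker ∂_2 − rank ∂_3 = (14 − 13) − 0 = 1, and there is no ∂_3, so H_2 = Z.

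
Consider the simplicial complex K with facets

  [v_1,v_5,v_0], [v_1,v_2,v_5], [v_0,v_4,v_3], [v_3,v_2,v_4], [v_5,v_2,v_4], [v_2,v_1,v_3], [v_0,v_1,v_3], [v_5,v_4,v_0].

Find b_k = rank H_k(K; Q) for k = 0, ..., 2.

b_0 = 1, b_1 = 0, b_2 = 1.

Order the vertices as v_0 < v_1 < v_2 < v_3 < v_4 < v_5. Listing each simplex with vertices in this order, K has dimension 2 with simplices:

  0-simplices (6): [v_0], [v_1], [v_2], [v_3], [v_4], [v_5]
  1-simplices (12): [v_0,v_1], [v_0,v_3], [v_0,v_4], [v_0,v_5], [v_1,v_2], [v_1,v_3], [v_1,v_5], [v_2,v_3], [v_2,v_4], [v_2,v_5], [v_3,v_4], [v_4,v_5]
  2-simplices (8): [v_0,v_1,v_3], [v_0,v_1,v_5], [v_0,v_3,v_4], [v_0,v_4,v_5], [v_1,v_2,v_3], [v_1,v_2,v_5], [v_2,v_3,v_4], [v_2,v_4,v_5]

giving chain groups C_0 ≅ Z^6, C_1 ≅ Z^12, C_2 ≅ Z^8.

Boundary ∂_1: C_1 → C_0 is given by ∂[p,q] = [q] − [p].
As a 6×12 matrix over Z this has rank 5, with invariant factors (1,1,1,1,1).

The boundary map ∂_2: C_2 → C_1 maps a triangle to the signed sum of its edges. For instance
  ∂[v_0,v_4,v_5] = [v_4,v_5] − [v_0,v_5] + [v_0,v_4],
  ∂[v_2,v_3,v_4] = [v_3,v_4] − [v_2,v_4] + [v_2,v_3].
The 12×8 boundary matrix has rank 7 and Smith normal form diag(1,1,1,1,1,1,1).

Computing H_k = (kernel of ∂_k) / (image of ∂_{k+1}):

  H_0: rank C_0 − rank ∂_1 = 6 − 5 = 1, and the invariant factors of ∂_1 are all 1, so H_0 = Z.
  H_1: rank ker ∂_1 − rank ∂_2 = (12 − 5) − 7 = 0, and the invariant factors of ∂_2 are all 1, so H_1 = 0.
  H_2: rank ker ∂_2 − rank ∂_3 = (8 − 7) − 0 = 1, and there is no ∂_3, so H_2 = Z.

Hence the Betti numbers are b_0 = 1, b_1 = 0, b_2 = 1.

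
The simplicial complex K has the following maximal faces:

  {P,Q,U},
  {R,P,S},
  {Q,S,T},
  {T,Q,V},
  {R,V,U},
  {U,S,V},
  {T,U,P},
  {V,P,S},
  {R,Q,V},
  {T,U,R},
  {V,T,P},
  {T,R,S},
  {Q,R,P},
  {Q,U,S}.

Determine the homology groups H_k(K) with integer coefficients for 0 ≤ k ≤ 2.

Fix the vertex order P < Q < R < S < T < U < V and write every simplex with vertices in increasing order. Then dim K = 2 and the simplices of K are:

  0-simplices (7): P, Q, R, S, T, U, V
  1-simplices (21): PQ, PR, PS, PT, PU, PV, QR, QS, QT, QU, QV, RS, RT, RU, RV, ST, SU, SV, TU, TV, UV
  2-simplices (14): PQR, PQU, PRS, PSV, PTU, PTV, QRV, QST, QSU, QTV, RST, RTU, RUV, SUV

giving chain groups C_0 ≅ Z^7, C_1 ≅ Z^21, C_2 ≅ Z^14.

The boundary map ∂_1: C_1 → C_0 is given by ∂[p,q] = [q] − [p].
The 7×21 boundary matrix has rank 6 and Smith normal form diag(1,1,1,1,1,1).

The boundary map ∂_2: C_2 → C_1 maps a triangle to the signed sum of its edges. For instance
  ∂SUV = UV − SV + SU,
  ∂QRV = RV − QV + QR.
The resulting 21×14 matrix has rank 13, and its Smith normal form has invariant factors (1,1,1,1,1,1,1,1,1,1,1,1,1).

Now H_k = ker ∂_k / im ∂_{k+1}, so:

  H_0: rank C_0 − rank ∂_1 = 7 − 6 = 1, and the invariant factors of ∂_1 are all 1, so H_0 ≅ Z.
  H_1: rank ker ∂_1 − rank ∂_2 = (21 − 6) − 13 = 2, and the invariant factors of ∂_2 are all 1, so H_1 ≅ Z^2.
  H_2: rank ker ∂_2 − rank ∂_3 = (14 − 13) − 0 = 1, and there is no ∂_3, so H_2 ≅ Z.

As a check, the Euler characteristic is 7 − 21 + 14 = 0, which agrees with 1 − 2 + 1 = 0.
(K is a triangulation of the torus T^2.)

H_0 = Z,  H_1 = Z^2,  H_2 = Z.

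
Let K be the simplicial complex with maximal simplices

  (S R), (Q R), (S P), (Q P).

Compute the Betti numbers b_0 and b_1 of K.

b_0 = 1, b_1 = 1.

We work with the vertex ordering P < Q < R < S. The simplices of K, each written with vertices in increasing order, are:

  0-simplices (4): P, Q, R, S
  1-simplices (4): PQ, PS, QR, RS

so the chain groups are C_0 ≅ Z^4, C_1 ≅ Z^4.

Boundary ∂_1: C_1 → C_0 maps an edge to its endpoints' difference, ∂[p,q] = q − p.
The resulting 4×4 matrix has rank 3, and its Smith normal form has invariant factors (1,1,1).

Now H_k = ker ∂_k / im ∂_{k+1}, so:

  H_0: rank C_0 − rank ∂_1 = 4 − 3 = 1, and the invariant factors of ∂_1 are all 1, so H_0 = Z.
  H_1: rank ker ∂_1 − rank ∂_2 = (4 − 3) − 0 = 1, and there is no ∂_2, so H_1 = Z.

Hence the Betti numbers are b_0 = 1, b_1 = 1.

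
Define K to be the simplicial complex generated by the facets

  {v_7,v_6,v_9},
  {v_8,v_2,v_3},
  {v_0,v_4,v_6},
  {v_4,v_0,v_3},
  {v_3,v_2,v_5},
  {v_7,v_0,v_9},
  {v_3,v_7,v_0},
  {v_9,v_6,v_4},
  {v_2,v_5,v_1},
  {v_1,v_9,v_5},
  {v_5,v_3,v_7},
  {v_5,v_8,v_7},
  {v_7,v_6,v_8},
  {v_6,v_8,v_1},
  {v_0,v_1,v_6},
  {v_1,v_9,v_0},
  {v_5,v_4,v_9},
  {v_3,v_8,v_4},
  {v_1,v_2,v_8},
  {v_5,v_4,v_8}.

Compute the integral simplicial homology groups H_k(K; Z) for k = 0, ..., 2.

Fix the vertex order v_0 < v_1 < v_2 < v_3 < v_4 < v_5 < v_6 < v_7 < v_8 < v_9 and write every simplex with vertices in increasing order. Then dim K = 2 and the simplices of K are:

  0-simplices (10): [v_0], [v_1], [v_2], [v_3], [v_4], [v_5], [v_6], [v_7], [v_8], [v_9]
  1-simplices (30): (30 of them)
  2-simplices (20): (20 of them)

Hence C_0 ≅ Z^10, C_1 ≅ Z^30, C_2 ≅ Z^20.

Boundary ∂_1: C_1 → C_0 maps an edge to its endpoints' difference, ∂[p,q] = q − p.
The 10×30 boundary matrix has rank 9 and Smith normal form diag(1,1,1,1,1,1,1,1,1).

∂_2: C_2 → C_1 maps a triangle to the signed sum of its edges. For instance
  ∂[v_1,v_2,v_5] = [v_2,v_5] − [v_1,v_5] + [v_1,v_2],
  ∂[v_1,v_6,v_8] = [v_6,v_8] − [v_1,v_8] + [v_1,v_6].
The resulting 30×20 matrix has rank 20, and its Smith normal form has invariant factors (1,1,1,1,1,1,1,1,1,1,1,1,1,1,1,1,1,1,1,2).

From H_k ≅ ker(∂_k) / im(∂_{k+1}) we obtain:

  H_0: rank C_0 − rank ∂_1 = 10 − 9 = 1, and the invariant factors of ∂_1 are all 1, so H_0 = Z.
  H_1: rank ker ∂_1 − rank ∂_2 = (30 − 9) − 20 = 1, and ∂_2 has invariant factor 2 > 1, so H_1 = Z ⊕ Z_2.
  H_2: rank ker ∂_2 − rank ∂_3 = (20 − 20) − 0 = 0, and there is no ∂_3, so H_2 = 0.

(K is a triangulation of the Klein bottle.)

H_0 = Z,  H_1 = Z ⊕ Z_2,  H_2 = 0.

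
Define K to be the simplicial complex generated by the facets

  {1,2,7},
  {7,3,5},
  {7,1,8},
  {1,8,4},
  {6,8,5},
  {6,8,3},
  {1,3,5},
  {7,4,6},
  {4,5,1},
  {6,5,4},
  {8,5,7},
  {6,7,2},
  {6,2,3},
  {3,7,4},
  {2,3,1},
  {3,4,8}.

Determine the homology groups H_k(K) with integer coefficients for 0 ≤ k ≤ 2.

H_0 ≅ Z,  H_1 ≅ Z^2,  H_2 ≅ Z.

Order the vertices as 1 < 2 < 3 < 4 < 5 < 6 < 7 < 8. Listing each simplex with vertices in this order, K has dimension 2 with simplices:

  0-simplices (8): [1], [2], [3], [4], [5], [6], [7], [8]
  1-simplices (24): (24 of them)
  2-simplices (16): [1,2,3], [1,2,7], [1,3,5], [1,4,5], [1,4,8], [1,7,8], [2,3,6], [2,6,7], [3,4,7], [3,4,8], [3,5,7], [3,6,8], [4,5,6], [4,6,7], [5,6,8], [5,7,8]

Hence C_0 ≅ Z^8, C_1 ≅ Z^24, C_2 ≅ Z^16.

The boundary map ∂_1: C_1 → C_0 maps an edge to its endpoints' difference, ∂[p,q] = q − p. For instance
  ∂[5,6] = [6] − [5].
This gives a 8×24 integer matrix of rank 7; reducing to Smith normal form yields diagonal entries (1,1,1,1,1,1,1).

∂_2: C_2 → C_1 maps a triangle to the signed sum of its edges. For instance
  ∂[1,2,7] = [2,7] − [1,7] + [1,2],
  ∂[3,4,7] = [4,7] − [3,7] + [3,4].
This gives a 24×16 integer matrix of rank 15; reducing to Smith normal form yields diagonal entries (1,1,1,1,1,1,1,1,1,1,1,1,1,1,1).

Reading off H_k = ker ∂_k / im ∂_{k+1}:

  H_0: rank C_0 − rank ∂_1 = 8 − 7 = 1, and the invariant factors of ∂_1 are all 1, so H_0 = Z.
  H_1: rank ker ∂_1 − rank ∂_2 = (24 − 7) − 15 = 2, and the invariant factors of ∂_2 are all 1, so H_1 = Z^2.
  H_2: rank ker ∂_2 − rank ∂_3 = (16 − 15) − 0 = 1, and there is no ∂_3, so H_2 = Z.

(K is a triangulation of the torus T^2.)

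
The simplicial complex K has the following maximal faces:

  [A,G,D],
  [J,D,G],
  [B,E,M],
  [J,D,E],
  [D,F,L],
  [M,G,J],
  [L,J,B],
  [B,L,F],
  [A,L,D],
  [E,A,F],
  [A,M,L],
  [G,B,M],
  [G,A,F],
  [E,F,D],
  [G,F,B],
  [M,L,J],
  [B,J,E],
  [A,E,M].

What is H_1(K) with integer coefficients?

Fix the vertex order A < B < D < E < F < G < J < L < M and write every simplex with vertices in increasing order. Then dim K = 2 and the simplices of K are:

  0-simplices (9): A, B, D, E, F, G, J, L, M
  1-simplices (27): AD, AE, AF, AG, AL, AM, BE, BF, BG, BJ, BL, BM, DE, DF, DG, DJ, DL, EF, EJ, EM, FG, FL, GJ, GM, JL, JM, LM
  2-simplices (18): ADG, ADL, AEF, AEM, AFG, ALM, BEJ, BEM, BFG, BFL, BGM, BJL, DEF, DEJ, DFL, DGJ, GJM, JLM

so the chain groups are C_0 ≅ Z^9, C_1 ≅ Z^27, C_2 ≅ Z^18.

∂_1: C_1 → C_0 sends each edge [p,q] (with p < q) to q − p. For instance
  ∂AM = M − A.
The 9×27 boundary matrix has rank 8 and Smith normal form diag(1,1,1,1,1,1,1,1).

Boundary ∂_2: C_2 → C_1 sends each 2-simplex [p,q,r] to [q,r] − [p,r] + [p,q]. For instance
  ∂DEF = EF − DF + DE,
  ∂BFL = FL − BL + BF.
As a 27×18 matrix over Z this has rank 18, with invariant factors (1,1,1,1,1,1,1,1,1,1,1,1,1,1,1,1,1,2).

Computing H_k = (kernel of ∂_k) / (image of ∂_{k+1}):

  H_1: rank ker ∂_1 − rank ∂_2 = (27 − 8) − 18 = 1, and ∂_2 has invariant factor 2 > 1, so H_1 = Z × Z/2.

H_1 ≅ Z × Z/2.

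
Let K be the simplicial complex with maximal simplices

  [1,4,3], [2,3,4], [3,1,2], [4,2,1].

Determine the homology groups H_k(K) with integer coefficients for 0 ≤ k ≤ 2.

Take the total order 1 < 2 < 3 < 4 on the vertex set. Then K (dimension 2) consists of the simplices:

  0-simplices (4): [1], [2], [3], [4]
  1-simplices (6): [1,2], [1,3], [1,4], [2,3], [2,4], [3,4]
  2-simplices (4): [1,2,3], [1,2,4], [1,3,4], [2,3,4]

so the chain groups are C_0 ≅ Z^4, C_1 ≅ Z^6, C_2 ≅ Z^4.

Boundary ∂_1: C_1 → C_0 sends each edge [p,q] (with p < q) to q − p. For instance
  ∂[1,2] = [2] − [1].
This gives a 4×6 integer matrix of rank 3; reducing to Smith normal form yields diagonal entries (1,1,1).

Boundary ∂_2: C_2 → C_1 sends each 2-simplex [p,q,r] to [q,r] − [p,r] + [p,q]. For instance
  ∂[2,3,4] = [3,4] − [2,4] + [2,3],
  ∂[1,3,4] = [3,4] − [1,4] + [1,3].
This gives a 6×4 integer matrix of rank 3; reducing to Smith normal form yields diagonal entries (1,1,1).

Reading off H_k = ker ∂_k / im ∂_{k+1}:

  H_0: rank C_0 − rank ∂_1 = 4 − 3 = 1, and the invariant factors of ∂_1 are all 1, so H_0 ≅ Z.
  H_1: rank ker ∂_1 − rank ∂_2 = (6 − 3) − 3 = 0, and the invariant factors of ∂_2 are all 1, so H_1 ≅ 0.
  H_2: rank ker ∂_2 − rank ∂_3 = (4 − 3) − 0 = 1, and there is no ∂_3, so H_2 ≅ Z.

(K is a triangulation of the 2-sphere S^2.)

H_0 ≅ Z,  H_1 = 0,  H_2 ≅ Z.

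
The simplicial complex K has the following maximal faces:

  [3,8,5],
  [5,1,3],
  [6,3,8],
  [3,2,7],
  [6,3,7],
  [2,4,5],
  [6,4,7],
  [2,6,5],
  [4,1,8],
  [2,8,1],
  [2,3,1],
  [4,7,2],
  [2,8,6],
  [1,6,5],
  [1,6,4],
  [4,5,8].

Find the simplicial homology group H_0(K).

Order the vertices as 1 < 2 < 3 < 4 < 5 < 6 < 7 < 8. Listing each simplex with vertices in this order, K has dimension 2 with simplices:

  0-simplices (8): [1], [2], [3], [4], [5], [6], [7], [8]
  1-simplices (24): (24 of them)
  2-simplices (16): [1,2,3], [1,2,8], [1,3,5], [1,4,6], [1,4,8], [1,5,6], [2,3,7], [2,4,5], [2,4,7], [2,5,6], [2,6,8], [3,5,8], [3,6,7], [3,6,8], [4,5,8], [4,6,7]

so the chain groups are C_0 ≅ Z^8, C_1 ≅ Z^24, C_2 ≅ Z^16.

The boundary map ∂_1: C_1 → C_0 is given by ∂[p,q] = [q] − [p]. For instance
  ∂[4,5] = [5] − [4].
This gives a 8×24 integer matrix of rank 7; reducing to Smith normal form yields diagonal entries (1,1,1,1,1,1,1).

Boundary ∂_2: C_2 → C_1 sends each 2-simplex [p,q,r] to [q,r] − [p,r] + [p,q]. For instance
  ∂[3,6,7] = [6,7] − [3,7] + [3,6],
  ∂[2,4,7] = [4,7] − [2,7] + [2,4].
This gives a 24×16 integer matrix of rank 15; reducing to Smith normal form yields diagonal entries (1,1,1,1,1,1,1,1,1,1,1,1,1,1,1).

Now H_k = ker ∂_k / im ∂_{k+1}, so:

  H_0: rank C_0 − rank ∂_1 = 8 − 7 = 1, and the invariant factors of ∂_1 are all 1, so H_0 ≅ Z.

H_0 = Z.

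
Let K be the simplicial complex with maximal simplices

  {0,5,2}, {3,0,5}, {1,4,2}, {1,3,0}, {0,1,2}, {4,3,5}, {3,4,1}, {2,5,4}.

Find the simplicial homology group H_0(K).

H_0 ≅ Z.

Order the vertices as 0 < 1 < 2 < 3 < 4 < 5. Listing each simplex with vertices in this order, K has dimension 2 with simplices:

  0-simplices (6): [0], [1], [2], [3], [4], [5]
  1-simplices (12): [0,1], [0,2], [0,3], [0,5], [1,2], [1,3], [1,4], [2,4], [2,5], [3,4], [3,5], [4,5]
  2-simplices (8): [0,1,2], [0,1,3], [0,2,5], [0,3,5], [1,2,4], [1,3,4], [2,4,5], [3,4,5]

giving chain groups C_0 ≅ Z^6, C_1 ≅ Z^12, C_2 ≅ Z^8.

∂_1: C_1 → C_0 sends each edge [p,q] (with p < q) to q − p.
As a 6×12 matrix over Z this has rank 5, with invariant factors (1,1,1,1,1).

The boundary map ∂_2: C_2 → C_1 maps a triangle to the signed sum of its edges. For instance
  ∂[0,3,5] = [3,5] − [0,5] + [0,3],
  ∂[1,3,4] = [3,4] − [1,4] + [1,3].
As a 12×8 matrix over Z this has rank 7, with invariant factors (1,1,1,1,1,1,1).

Now H_k = ker ∂_k / im ∂_{k+1}, so:

  H_0: rank C_0 − rank ∂_1 = 6 − 5 = 1, and the invariant factors of ∂_1 are all 1, so H_0 ≅ Z.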